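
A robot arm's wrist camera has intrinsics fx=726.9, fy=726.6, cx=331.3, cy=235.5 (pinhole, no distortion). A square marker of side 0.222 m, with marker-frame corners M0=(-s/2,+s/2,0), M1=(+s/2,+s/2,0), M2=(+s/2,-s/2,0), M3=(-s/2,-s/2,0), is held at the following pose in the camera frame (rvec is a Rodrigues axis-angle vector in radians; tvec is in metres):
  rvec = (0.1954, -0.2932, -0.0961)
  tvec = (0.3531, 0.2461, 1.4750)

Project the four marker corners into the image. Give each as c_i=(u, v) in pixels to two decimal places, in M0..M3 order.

Intrinsics K: fx=726.9, fy=726.6, cx=331.3, cy=235.5
Marker side s = 0.222 m; corners in marker frame (Z=0):
  M0 = (-0.1110, +0.1110, 0)
  M1 = (+0.1110, +0.1110, 0)
  M2 = (+0.1110, -0.1110, 0)
  M3 = (-0.1110, -0.1110, 0)
rvec = (0.1954, -0.2932, -0.0961), |rvec| = θ = 0.36522 rad = 20.925°
Rodrigues: sinθ=0.35715, 1−cosθ=0.06595; R = I + sinθ·[k]× + (1−cosθ)·[k]×²:
    [+0.95293 +0.06565 -0.29601]
    [-0.12231 +0.97655 -0.17715]
    [+0.27744 +0.20502 +0.93861]
t = (0.3531, 0.2461, 1.4750) m
M0: Pc = R·M0+t = (+0.25461, +0.36807, +1.46696); u = 726.9·(+0.25461)/1.46696 + 331.3 = 457.4640, v = 726.6·(+0.36807)/1.46696 + 235.5 = 417.8104
M1: Pc = R·M1+t = (+0.46616, +0.34092, +1.52855); u = 726.9·(+0.46616)/1.52855 + 331.3 = 552.9823, v = 726.6·(+0.34092)/1.52855 + 235.5 = 397.5576
M2: Pc = R·M2+t = (+0.45159, +0.12413, +1.48304); u = 726.9·(+0.45159)/1.48304 + 331.3 = 552.6422, v = 726.6·(+0.12413)/1.48304 + 235.5 = 296.3145
M3: Pc = R·M3+t = (+0.24004, +0.15128, +1.42145); u = 726.9·(+0.24004)/1.42145 + 331.3 = 454.0508, v = 726.6·(+0.15128)/1.42145 + 235.5 = 312.8289

c0=(457.46, 417.81) c1=(552.98, 397.56) c2=(552.64, 296.31) c3=(454.05, 312.83)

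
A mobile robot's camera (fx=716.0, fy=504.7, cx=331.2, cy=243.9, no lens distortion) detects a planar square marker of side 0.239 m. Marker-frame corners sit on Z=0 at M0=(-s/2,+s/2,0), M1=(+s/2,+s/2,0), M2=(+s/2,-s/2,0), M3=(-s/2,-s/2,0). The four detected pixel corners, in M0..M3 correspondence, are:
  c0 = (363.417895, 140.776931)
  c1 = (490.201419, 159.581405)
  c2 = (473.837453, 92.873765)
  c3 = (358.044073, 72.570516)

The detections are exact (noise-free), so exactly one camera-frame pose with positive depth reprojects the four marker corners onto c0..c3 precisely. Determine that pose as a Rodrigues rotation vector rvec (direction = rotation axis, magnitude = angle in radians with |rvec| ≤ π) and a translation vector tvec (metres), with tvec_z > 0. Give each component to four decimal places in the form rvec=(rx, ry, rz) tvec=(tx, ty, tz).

Intrinsics K: fx=716.0, fy=504.7, cx=331.2, cy=243.9
Marker side s = 0.239 m; corners in marker frame (Z=0):
  M0 = (-0.1195, +0.1195, 0)
  M1 = (+0.1195, +0.1195, 0)
  M2 = (+0.1195, -0.1195, 0)
  M3 = (-0.1195, -0.1195, 0)
Detected image corners:
  c0 = (363.417895, 140.776931) px
  c1 = (490.201419, 159.581405) px
  c2 = (473.837453, 92.873765) px
  c3 = (358.044073, 72.570516) px
Planar DLT: solve 8×8 A·h = b for H (H[2,2]=1):
  H  [+594.15065 -121.57082 +422.62622]
  H  [+106.21775 +235.84583 +115.09066]
  H  [+0.20827 -0.39779 +1.00000]
B = K⁻¹H; ‖b₁‖=0.770342, ‖b₂‖=0.770342; λ = 2/(‖b₁‖+‖b₂‖) = 1.298125, sign → tz>0 ⇒ λ=+1.298125
r₁ = λ·B[:,0] = (+0.95215,+0.14254,+0.27036); r₂ = λ·B[:,1] = (+0.01845,+0.85616,-0.51638)
r₃ = r₁×r₂ = (-0.30508,+0.49666,+0.81256); SVD([r₁ r₂ r₃]) → R = UVᵀ:
  R  [+0.95215 +0.01845 -0.30508]
  R  [+0.14255 +0.85616 +0.49666]
  R  [+0.27036 -0.51638 +0.81256]
t = (+0.16576, -0.33131, +1.29812) m
tr R = 2.620865; θ = arccos((tr R − 1)/2) = 0.625906 rad = 35.862°
axis k = ((R−Rᵀ)₃₂, (R−Rᵀ)₁₃, (R−Rᵀ)₂₁) / (2 sinθ) = (-0.864621, -0.491134, +0.105911)
rvec = θ·k = (-0.541172, -0.307404, +0.066290)

rvec=(-0.5412, -0.3074, 0.0663) tvec=(0.1658, -0.3313, 1.2981)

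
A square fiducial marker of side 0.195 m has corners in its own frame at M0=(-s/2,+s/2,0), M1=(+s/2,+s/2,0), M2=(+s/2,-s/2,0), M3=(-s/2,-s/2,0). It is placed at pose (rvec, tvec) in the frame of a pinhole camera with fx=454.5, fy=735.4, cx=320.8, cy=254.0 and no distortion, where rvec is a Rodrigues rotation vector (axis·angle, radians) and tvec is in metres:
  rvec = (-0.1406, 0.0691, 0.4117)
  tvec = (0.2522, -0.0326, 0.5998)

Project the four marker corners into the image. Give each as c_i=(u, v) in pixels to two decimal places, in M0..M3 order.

Intrinsics K: fx=454.5, fy=735.4, cx=320.8, cy=254.0
Marker side s = 0.195 m; corners in marker frame (Z=0):
  M0 = (-0.0975, +0.0975, 0)
  M1 = (+0.0975, +0.0975, 0)
  M2 = (+0.0975, -0.0975, 0)
  M3 = (-0.0975, -0.0975, 0)
rvec = (-0.1406, 0.0691, 0.4117), |rvec| = θ = 0.44050 rad = 25.239°
Rodrigues: sinθ=0.42639, 1−cosθ=0.09546; R = I + sinθ·[k]× + (1−cosθ)·[k]×²:
    [+0.91426 -0.40329 +0.03841]
    [+0.39373 +0.90689 +0.15009]
    [-0.09536 -0.12210 +0.98793]
t = (0.2522, -0.0326, 0.5998) m
M0: Pc = R·M0+t = (+0.12374, +0.01743, +0.59719); u = 454.5·(+0.12374)/0.59719 + 320.8 = 414.9722, v = 735.4·(+0.01743)/0.59719 + 254.0 = 275.4668
M1: Pc = R·M1+t = (+0.30202, +0.09421, +0.57860); u = 454.5·(+0.30202)/0.57860 + 320.8 = 558.0426, v = 735.4·(+0.09421)/0.57860 + 254.0 = 373.7423
M2: Pc = R·M2+t = (+0.38066, -0.08263, +0.60241); u = 454.5·(+0.38066)/0.60241 + 320.8 = 607.9993, v = 735.4·(-0.08263)/0.60241 + 254.0 = 153.1248
M3: Pc = R·M3+t = (+0.20238, -0.15941, +0.62100); u = 454.5·(+0.20238)/0.62100 + 320.8 = 468.9183, v = 735.4·(-0.15941)/0.62100 + 254.0 = 65.2237

c0=(414.97, 275.47) c1=(558.04, 373.74) c2=(608.00, 153.12) c3=(468.92, 65.22)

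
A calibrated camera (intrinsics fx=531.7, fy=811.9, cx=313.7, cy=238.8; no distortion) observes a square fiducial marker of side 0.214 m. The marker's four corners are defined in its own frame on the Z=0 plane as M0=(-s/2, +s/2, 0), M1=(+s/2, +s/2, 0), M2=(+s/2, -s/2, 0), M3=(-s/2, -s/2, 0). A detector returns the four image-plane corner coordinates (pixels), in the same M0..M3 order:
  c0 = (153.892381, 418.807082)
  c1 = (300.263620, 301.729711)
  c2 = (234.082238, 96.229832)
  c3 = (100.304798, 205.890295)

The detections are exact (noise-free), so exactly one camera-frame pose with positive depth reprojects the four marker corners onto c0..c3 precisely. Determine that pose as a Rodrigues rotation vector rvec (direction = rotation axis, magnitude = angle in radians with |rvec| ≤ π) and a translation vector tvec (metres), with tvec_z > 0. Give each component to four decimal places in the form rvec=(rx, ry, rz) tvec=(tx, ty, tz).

Intrinsics K: fx=531.7, fy=811.9, cx=313.7, cy=238.8
Marker side s = 0.214 m; corners in marker frame (Z=0):
  M0 = (-0.1070, +0.1070, 0)
  M1 = (+0.1070, +0.1070, 0)
  M2 = (+0.1070, -0.1070, 0)
  M3 = (-0.1070, -0.1070, 0)
Detected image corners:
  c0 = (153.892381, 418.807082) px
  c1 = (300.263620, 301.729711) px
  c2 = (234.082238, 96.229832) px
  c3 = (100.304798, 205.890295) px
Planar DLT: solve 8×8 A·h = b for H (H[2,2]=1):
  H  [+643.37424 +201.09535 +195.48144]
  H  [-541.89224 +875.79218 +251.50806]
  H  [-0.05034 -0.39861 +1.00000]
B = K⁻¹H; ‖b₁‖=1.401927, ‖b₂‖=1.401927; λ = 2/(‖b₁‖+‖b₂‖) = 0.713304, sign → tz>0 ⇒ λ=+0.713304
r₁ = λ·B[:,0] = (+0.88431,-0.46552,-0.03591); r₂ = λ·B[:,1] = (+0.43753,+0.85307,-0.28433)
r₃ = r₁×r₂ = (+0.16299,+0.23572,+0.95805); SVD([r₁ r₂ r₃]) → R = UVᵀ:
  R  [+0.88431 +0.43753 +0.16299]
  R  [-0.46552 +0.85307 +0.23572]
  R  [-0.03591 -0.28433 +0.95805]
t = (-0.15860, +0.01116, +0.71330) m
tr R = 2.695426; θ = arccos((tr R − 1)/2) = 0.559137 rad = 32.036°
axis k = ((R−Rᵀ)₃₂, (R−Rᵀ)₁₃, (R−Rᵀ)₂₁) / (2 sinθ) = (-0.490196, +0.187482, -0.851210)
rvec = θ·k = (-0.274087, +0.104828, -0.475943)

rvec=(-0.2741, 0.1048, -0.4759) tvec=(-0.1586, 0.0112, 0.7133)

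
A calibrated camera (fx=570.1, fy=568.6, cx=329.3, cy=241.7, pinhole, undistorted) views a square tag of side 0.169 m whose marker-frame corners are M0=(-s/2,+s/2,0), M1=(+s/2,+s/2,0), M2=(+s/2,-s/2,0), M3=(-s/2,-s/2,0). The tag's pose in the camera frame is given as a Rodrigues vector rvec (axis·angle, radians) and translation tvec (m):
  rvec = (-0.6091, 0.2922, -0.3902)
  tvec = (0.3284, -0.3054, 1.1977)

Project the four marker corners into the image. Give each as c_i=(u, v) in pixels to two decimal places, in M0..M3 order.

Intrinsics K: fx=570.1, fy=568.6, cx=329.3, cy=241.7
Marker side s = 0.169 m; corners in marker frame (Z=0):
  M0 = (-0.0845, +0.0845, 0)
  M1 = (+0.0845, +0.0845, 0)
  M2 = (+0.0845, -0.0845, 0)
  M3 = (-0.0845, -0.0845, 0)
rvec = (-0.6091, 0.2922, -0.3902), |rvec| = θ = 0.78015 rad = 44.700°
Rodrigues: sinθ=0.70339, 1−cosθ=0.28919; R = I + sinθ·[k]× + (1−cosθ)·[k]×²:
    [+0.88709 +0.26724 +0.37638]
    [-0.43637 +0.75137 +0.49499]
    [-0.15052 -0.60334 +0.78315]
t = (0.3284, -0.3054, 1.1977) m
M0: Pc = R·M0+t = (+0.27602, -0.20504, +1.15944); u = 570.1·(+0.27602)/1.15944 + 329.3 = 465.0216, v = 568.6·(-0.20504)/1.15944 + 241.7 = 141.1484
M1: Pc = R·M1+t = (+0.42594, -0.27878, +1.13400); u = 570.1·(+0.42594)/1.13400 + 329.3 = 543.4349, v = 568.6·(-0.27878)/1.13400 + 241.7 = 101.9154
M2: Pc = R·M2+t = (+0.38078, -0.40576, +1.23596); u = 570.1·(+0.38078)/1.23596 + 329.3 = 504.9371, v = 568.6·(-0.40576)/1.23596 + 241.7 = 55.0297
M3: Pc = R·M3+t = (+0.23086, -0.33202, +1.26140); u = 570.1·(+0.23086)/1.26140 + 329.3 = 433.6387, v = 568.6·(-0.33202)/1.26140 + 241.7 = 92.0369

c0=(465.02, 141.15) c1=(543.43, 101.92) c2=(504.94, 55.03) c3=(433.64, 92.04)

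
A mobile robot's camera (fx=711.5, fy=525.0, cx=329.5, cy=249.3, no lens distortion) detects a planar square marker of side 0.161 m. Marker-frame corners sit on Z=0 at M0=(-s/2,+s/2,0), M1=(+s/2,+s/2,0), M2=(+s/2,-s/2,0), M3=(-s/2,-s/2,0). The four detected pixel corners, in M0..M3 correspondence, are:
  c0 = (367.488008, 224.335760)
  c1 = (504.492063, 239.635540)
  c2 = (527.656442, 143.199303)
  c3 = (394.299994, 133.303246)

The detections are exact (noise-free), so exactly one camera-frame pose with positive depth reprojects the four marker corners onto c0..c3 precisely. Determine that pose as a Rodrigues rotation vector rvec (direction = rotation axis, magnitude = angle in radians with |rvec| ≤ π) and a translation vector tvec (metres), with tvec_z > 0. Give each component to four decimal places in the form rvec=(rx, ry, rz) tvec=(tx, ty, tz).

Intrinsics K: fx=711.5, fy=525.0, cx=329.5, cy=249.3
Marker side s = 0.161 m; corners in marker frame (Z=0):
  M0 = (-0.0805, +0.0805, 0)
  M1 = (+0.0805, +0.0805, 0)
  M2 = (+0.0805, -0.0805, 0)
  M3 = (-0.0805, -0.0805, 0)
Detected image corners:
  c0 = (367.488008, 224.335760) px
  c1 = (504.492063, 239.635540) px
  c2 = (527.656442, 143.199303) px
  c3 = (394.299994, 133.303246) px
Planar DLT: solve 8×8 A·h = b for H (H[2,2]=1):
  H  [+692.58227 -257.81296 +446.93212]
  H  [+17.32996 +539.52952 +184.09179]
  H  [-0.32741 -0.22812 +1.00000]
B = K⁻¹H; ‖b₁‖=1.186774, ‖b₂‖=1.186774; λ = 2/(‖b₁‖+‖b₂‖) = 0.842620, sign → tz>0 ⇒ λ=+0.842620
r₁ = λ·B[:,0] = (+0.94798,+0.15882,-0.27588); r₂ = λ·B[:,1] = (-0.21631,+0.95722,-0.19222)
r₃ = r₁×r₂ = (+0.23355,+0.24189,+0.94178); SVD([r₁ r₂ r₃]) → R = UVᵀ:
  R  [+0.94798 -0.21631 +0.23355]
  R  [+0.15882 +0.95722 +0.24189]
  R  [-0.27588 -0.19222 +0.94178]
t = (+0.13907, -0.10466, +0.84262) m
tr R = 2.846971; θ = arccos((tr R − 1)/2) = 0.393727 rad = 22.559°
axis k = ((R−Rᵀ)₃₂, (R−Rᵀ)₁₃, (R−Rᵀ)₂₁) / (2 sinθ) = (-0.565792, +0.663961, +0.488913)
rvec = θ·k = (-0.222768, +0.261420, +0.192498)

rvec=(-0.2228, 0.2614, 0.1925) tvec=(0.1391, -0.1047, 0.8426)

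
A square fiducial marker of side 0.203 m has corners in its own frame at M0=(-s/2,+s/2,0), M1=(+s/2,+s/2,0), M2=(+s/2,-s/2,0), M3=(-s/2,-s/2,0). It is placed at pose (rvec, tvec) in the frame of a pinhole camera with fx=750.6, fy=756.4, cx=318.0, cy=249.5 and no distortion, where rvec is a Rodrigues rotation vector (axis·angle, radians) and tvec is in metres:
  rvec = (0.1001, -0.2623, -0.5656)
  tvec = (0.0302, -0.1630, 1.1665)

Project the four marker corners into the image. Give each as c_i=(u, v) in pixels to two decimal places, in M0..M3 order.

Intrinsics K: fx=750.6, fy=756.4, cx=318.0, cy=249.5
Marker side s = 0.203 m; corners in marker frame (Z=0):
  M0 = (-0.1015, +0.1015, 0)
  M1 = (+0.1015, +0.1015, 0)
  M2 = (+0.1015, -0.1015, 0)
  M3 = (-0.1015, -0.1015, 0)
rvec = (0.1001, -0.2623, -0.5656), |rvec| = θ = 0.63145 rad = 36.179°
Rodrigues: sinθ=0.59031, 1−cosθ=0.19283; R = I + sinθ·[k]× + (1−cosθ)·[k]×²:
    [+0.81202 +0.51606 -0.27259]
    [-0.54145 +0.84045 -0.02183]
    [+0.21783 +0.16533 +0.96188]
t = (0.0302, -0.1630, 1.1665) m
M0: Pc = R·M0+t = (+0.00016, -0.02274, +1.16117); u = 750.6·(+0.00016)/1.16117 + 318.0 = 318.1033, v = 756.4·(-0.02274)/1.16117 + 249.5 = 234.6888
M1: Pc = R·M1+t = (+0.16500, -0.13265, +1.20539); u = 750.6·(+0.16500)/1.20539 + 318.0 = 420.7459, v = 756.4·(-0.13265)/1.20539 + 249.5 = 166.2589
M2: Pc = R·M2+t = (+0.06024, -0.30326, +1.17183); u = 750.6·(+0.06024)/1.17183 + 318.0 = 356.5860, v = 756.4·(-0.30326)/1.17183 + 249.5 = 53.7479
M3: Pc = R·M3+t = (-0.10460, -0.19335, +1.12761); u = 750.6·(-0.10460)/1.12761 + 318.0 = 248.3724, v = 756.4·(-0.19335)/1.12761 + 249.5 = 119.8023

c0=(318.10, 234.69) c1=(420.75, 166.26) c2=(356.59, 53.75) c3=(248.37, 119.80)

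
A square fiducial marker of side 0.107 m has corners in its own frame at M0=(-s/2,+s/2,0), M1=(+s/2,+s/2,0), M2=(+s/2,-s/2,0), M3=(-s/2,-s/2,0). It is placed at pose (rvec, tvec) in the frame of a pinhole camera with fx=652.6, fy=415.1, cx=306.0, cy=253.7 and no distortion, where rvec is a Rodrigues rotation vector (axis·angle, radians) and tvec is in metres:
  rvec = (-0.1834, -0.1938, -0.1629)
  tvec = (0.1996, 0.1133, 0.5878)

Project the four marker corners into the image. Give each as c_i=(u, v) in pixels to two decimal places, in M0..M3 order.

Intrinsics K: fx=652.6, fy=415.1, cx=306.0, cy=253.7
Marker side s = 0.107 m; corners in marker frame (Z=0):
  M0 = (-0.0535, +0.0535, 0)
  M1 = (+0.0535, +0.0535, 0)
  M2 = (+0.0535, -0.0535, 0)
  M3 = (-0.0535, -0.0535, 0)
rvec = (-0.1834, -0.1938, -0.1629), |rvec| = θ = 0.31262 rad = 17.912°
Rodrigues: sinθ=0.30755, 1−cosθ=0.04847; R = I + sinθ·[k]× + (1−cosθ)·[k]×²:
    [+0.96821 +0.17789 -0.17584]
    [-0.14263 +0.97016 +0.19608]
    [+0.20548 -0.16477 +0.96469]
t = (0.1996, 0.1133, 0.5878) m
M0: Pc = R·M0+t = (+0.15732, +0.17283, +0.56799); u = 652.6·(+0.15732)/0.56799 + 306.0 = 486.7516, v = 415.1·(+0.17283)/0.56799 + 253.7 = 380.0108
M1: Pc = R·M1+t = (+0.26092, +0.15757, +0.58998); u = 652.6·(+0.26092)/0.58998 + 306.0 = 594.6109, v = 415.1·(+0.15757)/0.58998 + 253.7 = 364.5659
M2: Pc = R·M2+t = (+0.24188, +0.05377, +0.60761); u = 652.6·(+0.24188)/0.60761 + 306.0 = 565.7932, v = 415.1·(+0.05377)/0.60761 + 253.7 = 290.4311
M3: Pc = R·M3+t = (+0.13828, +0.06903, +0.58562); u = 652.6·(+0.13828)/0.58562 + 306.0 = 460.0992, v = 415.1·(+0.06903)/0.58562 + 253.7 = 302.6279

c0=(486.75, 380.01) c1=(594.61, 364.57) c2=(565.79, 290.43) c3=(460.10, 302.63)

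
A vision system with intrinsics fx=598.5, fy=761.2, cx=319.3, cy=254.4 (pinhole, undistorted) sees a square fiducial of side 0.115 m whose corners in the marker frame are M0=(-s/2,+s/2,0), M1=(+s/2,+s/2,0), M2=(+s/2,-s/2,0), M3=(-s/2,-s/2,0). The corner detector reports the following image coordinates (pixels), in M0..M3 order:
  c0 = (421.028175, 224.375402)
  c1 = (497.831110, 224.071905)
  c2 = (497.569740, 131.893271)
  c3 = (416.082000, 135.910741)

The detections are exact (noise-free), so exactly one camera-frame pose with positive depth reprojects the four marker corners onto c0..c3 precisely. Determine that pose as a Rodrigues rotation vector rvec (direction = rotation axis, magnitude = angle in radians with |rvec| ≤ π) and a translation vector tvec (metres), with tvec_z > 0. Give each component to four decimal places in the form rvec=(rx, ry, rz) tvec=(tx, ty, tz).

rvec=(0.5089, 0.3076, -0.0711) tvec=(0.2054, -0.0865, 0.8903)

Intrinsics K: fx=598.5, fy=761.2, cx=319.3, cy=254.4
Marker side s = 0.115 m; corners in marker frame (Z=0):
  M0 = (-0.0575, +0.0575, 0)
  M1 = (+0.0575, +0.0575, 0)
  M2 = (+0.0575, -0.0575, 0)
  M3 = (-0.0575, -0.0575, 0)
Detected image corners:
  c0 = (421.028175, 224.375402) px
  c1 = (497.831110, 224.071905) px
  c2 = (497.569740, 131.893271) px
  c3 = (416.082000, 135.910741) px
Planar DLT: solve 8×8 A·h = b for H (H[2,2]=1):
  H  [+529.56081 +264.05100 +457.38217]
  H  [-80.07086 +879.28420 +180.45032]
  H  [-0.34498 +0.52607 +1.00000]
B = K⁻¹H; ‖b₁‖=1.123196, ‖b₂‖=1.123196; λ = 2/(‖b₁‖+‖b₂‖) = 0.890316, sign → tz>0 ⇒ λ=+0.890316
r₁ = λ·B[:,0] = (+0.95162,+0.00900,-0.30714); r₂ = λ·B[:,1] = (+0.14292,+0.87190,+0.46837)
r₃ = r₁×r₂ = (+0.27201,-0.48960,+0.82843); SVD([r₁ r₂ r₃]) → R = UVᵀ:
  R  [+0.95162 +0.14292 +0.27201]
  R  [+0.00900 +0.87190 -0.48960]
  R  [-0.30714 +0.46837 +0.82843]
t = (+0.20541, -0.08649, +0.89032) m
tr R = 2.651953; θ = arccos((tr R − 1)/2) = 0.598864 rad = 34.312°
axis k = ((R−Rᵀ)₃₂, (R−Rᵀ)₁₃, (R−Rᵀ)₂₁) / (2 sinθ) = (+0.849709, +0.513696, -0.118793)
rvec = θ·k = (+0.508860, +0.307634, -0.071141)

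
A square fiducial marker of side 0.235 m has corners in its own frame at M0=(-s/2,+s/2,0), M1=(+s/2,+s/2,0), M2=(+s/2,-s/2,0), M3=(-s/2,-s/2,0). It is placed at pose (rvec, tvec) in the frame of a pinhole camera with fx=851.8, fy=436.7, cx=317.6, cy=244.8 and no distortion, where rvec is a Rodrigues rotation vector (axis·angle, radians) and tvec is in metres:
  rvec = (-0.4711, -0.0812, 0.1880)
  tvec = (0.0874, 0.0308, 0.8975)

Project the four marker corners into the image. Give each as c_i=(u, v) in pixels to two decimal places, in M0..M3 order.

Intrinsics K: fx=851.8, fy=436.7, cx=317.6, cy=244.8
Marker side s = 0.235 m; corners in marker frame (Z=0):
  M0 = (-0.1175, +0.1175, 0)
  M1 = (+0.1175, +0.1175, 0)
  M2 = (+0.1175, -0.1175, 0)
  M3 = (-0.1175, -0.1175, 0)
rvec = (-0.4711, -0.0812, 0.1880), |rvec| = θ = 0.51369 rad = 29.432°
Rodrigues: sinθ=0.49139, 1−cosθ=0.12906; R = I + sinθ·[k]× + (1−cosθ)·[k]×²:
    [+0.97949 -0.16113 -0.12099]
    [+0.19855 +0.87416 +0.44319]
    [+0.03436 -0.45812 +0.88823]
t = (0.0874, 0.0308, 0.8975) m
M0: Pc = R·M0+t = (-0.04662, +0.11018, +0.83963); u = 851.8·(-0.04662)/0.83963 + 317.6 = 270.3017, v = 436.7·(+0.11018)/0.83963 + 244.8 = 302.1079
M1: Pc = R·M1+t = (+0.18356, +0.15684, +0.84771); u = 851.8·(+0.18356)/0.84771 + 317.6 = 502.0431, v = 436.7·(+0.15684)/0.84771 + 244.8 = 325.5988
M2: Pc = R·M2+t = (+0.22142, -0.04858, +0.95537); u = 851.8·(+0.22142)/0.95537 + 317.6 = 515.0195, v = 436.7·(-0.04858)/0.95537 + 244.8 = 222.5918
M3: Pc = R·M3+t = (-0.00876, -0.09524, +0.94729); u = 851.8·(-0.00876)/0.94729 + 317.6 = 309.7257, v = 436.7·(-0.09524)/0.94729 + 244.8 = 200.8927

c0=(270.30, 302.11) c1=(502.04, 325.60) c2=(515.02, 222.59) c3=(309.73, 200.89)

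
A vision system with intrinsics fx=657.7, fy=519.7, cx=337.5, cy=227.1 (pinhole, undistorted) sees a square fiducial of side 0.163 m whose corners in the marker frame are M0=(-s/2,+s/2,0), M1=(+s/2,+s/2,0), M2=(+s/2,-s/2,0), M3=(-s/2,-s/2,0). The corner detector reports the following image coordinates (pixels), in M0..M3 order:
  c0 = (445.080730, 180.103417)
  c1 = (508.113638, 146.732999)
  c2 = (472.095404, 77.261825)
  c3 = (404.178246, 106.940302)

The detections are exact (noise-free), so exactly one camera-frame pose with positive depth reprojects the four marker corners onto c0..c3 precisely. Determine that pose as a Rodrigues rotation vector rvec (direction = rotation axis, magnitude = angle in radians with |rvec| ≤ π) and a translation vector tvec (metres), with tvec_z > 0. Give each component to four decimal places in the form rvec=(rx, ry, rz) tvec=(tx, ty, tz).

Intrinsics K: fx=657.7, fy=519.7, cx=337.5, cy=227.1
Marker side s = 0.163 m; corners in marker frame (Z=0):
  M0 = (-0.0815, +0.0815, 0)
  M1 = (+0.0815, +0.0815, 0)
  M2 = (+0.0815, -0.0815, 0)
  M3 = (-0.0815, -0.0815, 0)
Detected image corners:
  c0 = (445.080730, 180.103417) px
  c1 = (508.113638, 146.732999) px
  c2 = (472.095404, 77.261825) px
  c3 = (404.178246, 106.940302) px
Planar DLT: solve 8×8 A·h = b for H (H[2,2]=1):
  H  [+590.19180 +333.88086 +458.80550]
  H  [-140.87043 +464.64319 +127.85489]
  H  [+0.41273 +0.21521 +1.00000]
B = K⁻¹H; ‖b₁‖=0.918760, ‖b₂‖=0.918760; λ = 2/(‖b₁‖+‖b₂‖) = 1.088424, sign → tz>0 ⇒ λ=+1.088424
r₁ = λ·B[:,0] = (+0.74619,-0.49133,+0.44922); r₂ = λ·B[:,1] = (+0.43233,+0.87076,+0.23424)
r₃ = r₁×r₂ = (-0.50625,+0.01942,+0.86217); SVD([r₁ r₂ r₃]) → R = UVᵀ:
  R  [+0.74619 +0.43233 -0.50625]
  R  [-0.49133 +0.87076 +0.01942]
  R  [+0.44922 +0.23424 +0.86217]
t = (+0.20075, -0.20785, +1.08842) m
tr R = 2.479109; θ = arccos((tr R − 1)/2) = 0.738388 rad = 42.307°
axis k = ((R−Rᵀ)₃₂, (R−Rᵀ)₁₃, (R−Rᵀ)₂₁) / (2 sinθ) = (+0.159576, -0.709760, -0.686132)
rvec = θ·k = (+0.117829, -0.524078, -0.506632)

rvec=(0.1178, -0.5241, -0.5066) tvec=(0.2007, -0.2079, 1.0884)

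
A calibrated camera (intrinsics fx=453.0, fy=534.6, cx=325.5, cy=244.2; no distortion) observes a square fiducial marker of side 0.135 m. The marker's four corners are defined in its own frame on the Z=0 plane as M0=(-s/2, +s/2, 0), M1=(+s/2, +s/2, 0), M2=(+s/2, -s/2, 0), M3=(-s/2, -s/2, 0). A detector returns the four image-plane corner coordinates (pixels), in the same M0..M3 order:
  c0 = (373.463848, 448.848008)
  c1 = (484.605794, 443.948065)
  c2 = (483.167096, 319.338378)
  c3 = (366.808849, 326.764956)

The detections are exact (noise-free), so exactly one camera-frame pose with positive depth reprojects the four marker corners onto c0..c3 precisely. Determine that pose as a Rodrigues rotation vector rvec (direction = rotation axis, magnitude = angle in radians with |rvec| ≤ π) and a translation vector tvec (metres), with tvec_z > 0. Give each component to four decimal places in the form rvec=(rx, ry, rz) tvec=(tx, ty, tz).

Intrinsics K: fx=453.0, fy=534.6, cx=325.5, cy=244.2
Marker side s = 0.135 m; corners in marker frame (Z=0):
  M0 = (-0.0675, +0.0675, 0)
  M1 = (+0.0675, +0.0675, 0)
  M2 = (+0.0675, -0.0675, 0)
  M3 = (-0.0675, -0.0675, 0)
Detected image corners:
  c0 = (373.463848, 448.848008) px
  c1 = (484.605794, 443.948065) px
  c2 = (483.167096, 319.338378) px
  c3 = (366.808849, 326.764956) px
Planar DLT: solve 8×8 A·h = b for H (H[2,2]=1):
  H  [+784.70185 +177.24530 +426.54201]
  H  [-97.18999 +1046.11855 +386.18685]
  H  [-0.13452 +0.34447 +1.00000]
B = K⁻¹H; ‖b₁‖=1.837779, ‖b₂‖=1.837779; λ = 2/(‖b₁‖+‖b₂‖) = 0.544135, sign → tz>0 ⇒ λ=+0.544135
r₁ = λ·B[:,0] = (+0.99517,-0.06549,-0.07320); r₂ = λ·B[:,1] = (+0.07822,+0.97916,+0.18744)
r₃ = r₁×r₂ = (+0.05940,-0.19226,+0.97955); SVD([r₁ r₂ r₃]) → R = UVᵀ:
  R  [+0.99517 +0.07822 +0.05940]
  R  [-0.06549 +0.97916 -0.19226]
  R  [-0.07320 +0.18744 +0.97955]
t = (+0.12137, +0.14452, +0.54414) m
tr R = 2.953867; θ = arccos((tr R − 1)/2) = 0.215201 rad = 12.330°
axis k = ((R−Rᵀ)₃₂, (R−Rᵀ)₁₃, (R−Rᵀ)₂₁) / (2 sinθ) = (+0.889039, +0.310464, -0.336484)
rvec = θ·k = (+0.191322, +0.066812, -0.072412)

rvec=(0.1913, 0.0668, -0.0724) tvec=(0.1214, 0.1445, 0.5441)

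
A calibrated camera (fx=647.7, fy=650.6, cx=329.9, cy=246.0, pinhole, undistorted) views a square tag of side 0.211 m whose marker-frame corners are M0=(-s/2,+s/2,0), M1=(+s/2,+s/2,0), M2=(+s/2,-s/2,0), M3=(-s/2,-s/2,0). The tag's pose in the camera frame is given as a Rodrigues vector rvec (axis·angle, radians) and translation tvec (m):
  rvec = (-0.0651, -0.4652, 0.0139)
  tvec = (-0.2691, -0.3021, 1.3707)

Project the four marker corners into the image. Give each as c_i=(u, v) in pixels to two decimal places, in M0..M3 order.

Intrinsics K: fx=647.7, fy=650.6, cx=329.9, cy=246.0
Marker side s = 0.211 m; corners in marker frame (Z=0):
  M0 = (-0.1055, +0.1055, 0)
  M1 = (+0.1055, +0.1055, 0)
  M2 = (+0.1055, -0.1055, 0)
  M3 = (-0.1055, -0.1055, 0)
rvec = (-0.0651, -0.4652, 0.0139), |rvec| = θ = 0.46994 rad = 26.925°
Rodrigues: sinθ=0.45283, 1−cosθ=0.10840; R = I + sinθ·[k]× + (1−cosθ)·[k]×²:
    [+0.89368 +0.00147 -0.44871]
    [+0.02826 +0.99782 +0.05956]
    [+0.44782 -0.06590 +0.89169]
t = (-0.2691, -0.3021, 1.3707) m
M0: Pc = R·M0+t = (-0.36323, -0.19981, +1.31650); u = 647.7·(-0.36323)/1.31650 + 329.9 = 151.1973, v = 650.6·(-0.19981)/1.31650 + 246.0 = 147.2558
M1: Pc = R·M1+t = (-0.17466, -0.19385, +1.41099); u = 647.7·(-0.17466)/1.41099 + 329.9 = 249.7234, v = 650.6·(-0.19385)/1.41099 + 246.0 = 156.6178
M2: Pc = R·M2+t = (-0.17497, -0.40439, +1.42490); u = 647.7·(-0.17497)/1.42490 + 329.9 = 250.3648, v = 650.6·(-0.40439)/1.42490 + 246.0 = 61.3583
M3: Pc = R·M3+t = (-0.36354, -0.41035, +1.33041); u = 647.7·(-0.36354)/1.33041 + 329.9 = 152.9139, v = 650.6·(-0.41035)/1.33041 + 246.0 = 45.3285

c0=(151.20, 147.26) c1=(249.72, 156.62) c2=(250.36, 61.36) c3=(152.91, 45.33)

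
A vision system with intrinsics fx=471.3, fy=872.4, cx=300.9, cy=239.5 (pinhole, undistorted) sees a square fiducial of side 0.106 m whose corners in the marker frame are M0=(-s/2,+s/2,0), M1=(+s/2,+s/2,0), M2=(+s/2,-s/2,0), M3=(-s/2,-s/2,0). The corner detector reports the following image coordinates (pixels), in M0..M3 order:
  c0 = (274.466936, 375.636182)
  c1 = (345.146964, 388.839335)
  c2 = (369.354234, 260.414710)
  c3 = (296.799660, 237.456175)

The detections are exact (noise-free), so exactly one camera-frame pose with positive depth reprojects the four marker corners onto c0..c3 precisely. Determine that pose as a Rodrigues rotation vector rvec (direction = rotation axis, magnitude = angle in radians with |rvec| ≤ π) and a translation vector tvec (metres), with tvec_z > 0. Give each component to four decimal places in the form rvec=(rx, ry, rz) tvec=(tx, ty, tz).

Intrinsics K: fx=471.3, fy=872.4, cx=300.9, cy=239.5
Marker side s = 0.106 m; corners in marker frame (Z=0):
  M0 = (-0.0530, +0.0530, 0)
  M1 = (+0.0530, +0.0530, 0)
  M2 = (+0.0530, -0.0530, 0)
  M3 = (-0.0530, -0.0530, 0)
Detected image corners:
  c0 = (274.466936, 375.636182) px
  c1 = (345.146964, 388.839335) px
  c2 = (369.354234, 260.414710) px
  c3 = (296.799660, 237.456175) px
Planar DLT: solve 8×8 A·h = b for H (H[2,2]=1):
  H  [+877.66761 -74.73627 +322.35770]
  H  [+368.03336 +1398.47852 +317.48251]
  H  [+0.62918 +0.45136 +1.00000]
B = K⁻¹H; ‖b₁‖=1.609684, ‖b₂‖=1.609684; λ = 2/(‖b₁‖+‖b₂‖) = 0.621240, sign → tz>0 ⇒ λ=+0.621240
r₁ = λ·B[:,0] = (+0.90734,+0.15477,+0.39087); r₂ = λ·B[:,1] = (-0.27754,+0.91888,+0.28040)
r₃ = r₁×r₂ = (-0.31577,-0.36290,+0.87669); SVD([r₁ r₂ r₃]) → R = UVᵀ:
  R  [+0.90734 -0.27754 -0.31577]
  R  [+0.15477 +0.91888 -0.36290]
  R  [+0.39087 +0.28040 +0.87669]
t = (+0.02828, +0.05553, +0.62124) m
tr R = 2.702918; θ = arccos((tr R − 1)/2) = 0.552035 rad = 31.629°
axis k = ((R−Rᵀ)₃₂, (R−Rᵀ)₁₃, (R−Rᵀ)₂₁) / (2 sinθ) = (+0.613350, -0.673730, +0.412177)
rvec = θ·k = (+0.338591, -0.371922, +0.227536)

rvec=(0.3386, -0.3719, 0.2275) tvec=(0.0283, 0.0555, 0.6212)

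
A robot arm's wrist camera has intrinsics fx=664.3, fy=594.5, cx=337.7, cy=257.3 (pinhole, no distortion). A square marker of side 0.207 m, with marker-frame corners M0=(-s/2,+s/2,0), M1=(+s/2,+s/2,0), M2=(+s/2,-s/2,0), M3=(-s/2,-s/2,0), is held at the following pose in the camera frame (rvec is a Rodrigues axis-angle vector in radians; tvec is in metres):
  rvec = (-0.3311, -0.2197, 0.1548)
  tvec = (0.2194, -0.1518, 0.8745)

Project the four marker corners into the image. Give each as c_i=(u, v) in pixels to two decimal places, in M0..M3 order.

c0=(424.98, 203.40) c1=(575.42, 232.48) c2=(574.45, 110.59) c3=(435.79, 78.46)

Intrinsics K: fx=664.3, fy=594.5, cx=337.7, cy=257.3
Marker side s = 0.207 m; corners in marker frame (Z=0):
  M0 = (-0.1035, +0.1035, 0)
  M1 = (+0.1035, +0.1035, 0)
  M2 = (+0.1035, -0.1035, 0)
  M3 = (-0.1035, -0.1035, 0)
rvec = (-0.3311, -0.2197, 0.1548), |rvec| = θ = 0.42645 rad = 24.434°
Rodrigues: sinθ=0.41364, 1−cosθ=0.08956; R = I + sinθ·[k]× + (1−cosθ)·[k]×²:
    [+0.96443 -0.11433 -0.23834]
    [+0.18597 +0.93421 +0.30441]
    [+0.18786 -0.33790 +0.92224]
t = (0.2194, -0.1518, 0.8745) m
M0: Pc = R·M0+t = (+0.10775, -0.07436, +0.82008); u = 664.3·(+0.10775)/0.82008 + 337.7 = 424.9808, v = 594.5·(-0.07436)/0.82008 + 257.3 = 203.3963
M1: Pc = R·M1+t = (+0.30739, -0.03586, +0.85897); u = 664.3·(+0.30739)/0.85897 + 337.7 = 575.4220, v = 594.5·(-0.03586)/0.85897 + 257.3 = 232.4804
M2: Pc = R·M2+t = (+0.33105, -0.22924, +0.92892); u = 664.3·(+0.33105)/0.92892 + 337.7 = 574.4460, v = 594.5·(-0.22924)/0.92892 + 257.3 = 110.5864
M3: Pc = R·M3+t = (+0.13141, -0.26774, +0.89003); u = 664.3·(+0.13141)/0.89003 + 337.7 = 435.7851, v = 594.5·(-0.26774)/0.89003 + 257.3 = 78.4622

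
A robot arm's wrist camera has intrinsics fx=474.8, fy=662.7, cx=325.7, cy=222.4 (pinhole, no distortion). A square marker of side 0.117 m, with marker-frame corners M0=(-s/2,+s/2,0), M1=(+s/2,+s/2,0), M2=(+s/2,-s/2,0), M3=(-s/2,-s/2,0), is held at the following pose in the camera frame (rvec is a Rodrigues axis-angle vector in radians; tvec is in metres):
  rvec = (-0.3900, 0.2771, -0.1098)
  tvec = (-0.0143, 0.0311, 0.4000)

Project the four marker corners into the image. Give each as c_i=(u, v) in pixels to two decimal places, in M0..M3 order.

c0=(244.23, 381.76) c1=(384.22, 360.51) c2=(370.55, 170.54) c3=(246.06, 202.04)

Intrinsics K: fx=474.8, fy=662.7, cx=325.7, cy=222.4
Marker side s = 0.117 m; corners in marker frame (Z=0):
  M0 = (-0.0585, +0.0585, 0)
  M1 = (+0.0585, +0.0585, 0)
  M2 = (+0.0585, -0.0585, 0)
  M3 = (-0.0585, -0.0585, 0)
rvec = (-0.3900, 0.2771, -0.1098), |rvec| = θ = 0.49086 rad = 28.124°
Rodrigues: sinθ=0.47138, 1−cosθ=0.11807; R = I + sinθ·[k]× + (1−cosθ)·[k]×²:
    [+0.95646 +0.05249 +0.28709]
    [-0.15840 +0.91956 +0.35962]
    [-0.24512 -0.38944 +0.88784]
t = (-0.0143, 0.0311, 0.4000) m
M0: Pc = R·M0+t = (-0.06718, +0.09416, +0.39156); u = 474.8·(-0.06718)/0.39156 + 325.7 = 244.2346, v = 662.7·(+0.09416)/0.39156 + 222.4 = 381.7641
M1: Pc = R·M1+t = (+0.04472, +0.07563, +0.36288); u = 474.8·(+0.04472)/0.36288 + 325.7 = 384.2175, v = 662.7·(+0.07563)/0.36288 + 222.4 = 360.5135
M2: Pc = R·M2+t = (+0.03858, -0.03196, +0.40844); u = 474.8·(+0.03858)/0.40844 + 325.7 = 370.5511, v = 662.7·(-0.03196)/0.40844 + 222.4 = 170.5438
M3: Pc = R·M3+t = (-0.07332, -0.01343, +0.43712); u = 474.8·(-0.07332)/0.43712 + 325.7 = 246.0562, v = 662.7·(-0.01343)/0.43712 + 222.4 = 202.0431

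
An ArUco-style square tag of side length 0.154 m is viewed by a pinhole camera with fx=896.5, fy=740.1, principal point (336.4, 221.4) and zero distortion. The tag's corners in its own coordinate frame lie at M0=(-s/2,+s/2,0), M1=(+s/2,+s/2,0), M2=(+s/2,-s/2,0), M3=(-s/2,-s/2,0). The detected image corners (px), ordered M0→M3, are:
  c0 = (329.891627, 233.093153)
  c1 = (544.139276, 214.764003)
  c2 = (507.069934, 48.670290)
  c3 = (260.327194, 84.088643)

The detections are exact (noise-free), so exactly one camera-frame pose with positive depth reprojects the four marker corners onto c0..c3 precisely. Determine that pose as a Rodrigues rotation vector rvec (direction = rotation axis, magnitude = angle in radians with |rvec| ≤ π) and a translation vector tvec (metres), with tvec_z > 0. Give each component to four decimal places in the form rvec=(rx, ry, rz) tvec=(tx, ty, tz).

Intrinsics K: fx=896.5, fy=740.1, cx=336.4, cy=221.4
Marker side s = 0.154 m; corners in marker frame (Z=0):
  M0 = (-0.0770, +0.0770, 0)
  M1 = (+0.0770, +0.0770, 0)
  M2 = (+0.0770, -0.0770, 0)
  M3 = (-0.0770, -0.0770, 0)
Detected image corners:
  c0 = (329.891627, 233.093153) px
  c1 = (544.139276, 214.764003) px
  c2 = (507.069934, 48.670290) px
  c3 = (260.327194, 84.088643) px
Planar DLT: solve 8×8 A·h = b for H (H[2,2]=1):
  H  [+1271.87839 +776.21978 +407.80653]
  H  [-246.62451 +1171.38202 +151.99243]
  H  [-0.52738 +1.03744 +1.00000]
B = K⁻¹H; ‖b₁‖=1.709488, ‖b₂‖=1.709488; λ = 2/(‖b₁‖+‖b₂‖) = 0.584971, sign → tz>0 ⇒ λ=+0.584971
r₁ = λ·B[:,0] = (+0.94567,-0.10264,-0.30850); r₂ = λ·B[:,1] = (+0.27877,+0.74431,+0.60687)
r₃ = r₁×r₂ = (+0.16733,-0.65990,+0.73248); SVD([r₁ r₂ r₃]) → R = UVᵀ:
  R  [+0.94567 +0.27877 +0.16733]
  R  [-0.10264 +0.74431 -0.65990]
  R  [-0.30850 +0.60687 +0.73248]
t = (+0.04659, -0.05486, +0.58497) m
tr R = 2.422459; θ = arccos((tr R − 1)/2) = 0.779551 rad = 44.665°
axis k = ((R−Rᵀ)₃₂, (R−Rᵀ)₁₃, (R−Rᵀ)₂₁) / (2 sinθ) = (+0.901029, +0.338451, -0.271287)
rvec = θ·k = (+0.702398, +0.263840, -0.211482)

rvec=(0.7024, 0.2638, -0.2115) tvec=(0.0466, -0.0549, 0.5850)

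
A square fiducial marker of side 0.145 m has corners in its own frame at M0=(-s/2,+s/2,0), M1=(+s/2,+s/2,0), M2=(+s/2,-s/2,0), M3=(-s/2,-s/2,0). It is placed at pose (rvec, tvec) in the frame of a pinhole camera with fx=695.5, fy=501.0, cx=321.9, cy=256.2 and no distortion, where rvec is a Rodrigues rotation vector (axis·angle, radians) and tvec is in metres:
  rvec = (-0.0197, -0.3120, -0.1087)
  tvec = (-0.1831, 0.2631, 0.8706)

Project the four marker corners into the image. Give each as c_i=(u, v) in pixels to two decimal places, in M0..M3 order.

c0=(122.04, 458.62) c1=(238.88, 440.08) c2=(226.52, 359.15) c3=(109.08, 373.44)

Intrinsics K: fx=695.5, fy=501.0, cx=321.9, cy=256.2
Marker side s = 0.145 m; corners in marker frame (Z=0):
  M0 = (-0.0725, +0.0725, 0)
  M1 = (+0.0725, +0.0725, 0)
  M2 = (+0.0725, -0.0725, 0)
  M3 = (-0.0725, -0.0725, 0)
rvec = (-0.0197, -0.3120, -0.1087), |rvec| = θ = 0.33098 rad = 18.964°
Rodrigues: sinθ=0.32497, 1−cosθ=0.05428; R = I + sinθ·[k]× + (1−cosθ)·[k]×²:
    [+0.94592 +0.10977 -0.30527]
    [-0.10368 +0.99395 +0.03615]
    [+0.30740 -0.00254 +0.95158]
t = (-0.1831, 0.2631, 0.8706) m
M0: Pc = R·M0+t = (-0.24372, +0.34268, +0.84813); u = 695.5·(-0.24372)/0.84813 + 321.9 = 122.0395, v = 501.0·(+0.34268)/0.84813 + 256.2 = 458.6241
M1: Pc = R·M1+t = (-0.10656, +0.32764, +0.89270); u = 695.5·(-0.10656)/0.89270 + 321.9 = 238.8776, v = 501.0·(+0.32764)/0.89270 + 256.2 = 440.0800
M2: Pc = R·M2+t = (-0.12248, +0.18352, +0.89307); u = 695.5·(-0.12248)/0.89307 + 321.9 = 226.5162, v = 501.0·(+0.18352)/0.89307 + 256.2 = 359.1530
M3: Pc = R·M3+t = (-0.25964, +0.19856, +0.84850); u = 695.5·(-0.25964)/0.84850 + 321.9 = 109.0794, v = 501.0·(+0.19856)/0.84850 + 256.2 = 373.4380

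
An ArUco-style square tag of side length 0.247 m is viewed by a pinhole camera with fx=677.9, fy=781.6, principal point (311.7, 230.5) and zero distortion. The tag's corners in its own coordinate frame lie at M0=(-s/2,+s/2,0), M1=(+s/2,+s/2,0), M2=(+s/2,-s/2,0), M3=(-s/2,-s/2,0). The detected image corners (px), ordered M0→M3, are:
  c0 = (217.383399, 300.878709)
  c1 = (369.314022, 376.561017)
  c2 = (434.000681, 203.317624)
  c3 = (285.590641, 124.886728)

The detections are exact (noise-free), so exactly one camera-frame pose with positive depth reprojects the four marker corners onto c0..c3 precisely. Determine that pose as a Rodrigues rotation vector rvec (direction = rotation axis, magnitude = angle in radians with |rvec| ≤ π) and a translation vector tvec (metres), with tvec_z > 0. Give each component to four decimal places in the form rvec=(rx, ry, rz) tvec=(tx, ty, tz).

rvec=(-0.0371, -0.1001, 0.4173) tvec=(0.0238, 0.0268, 1.0118)

Intrinsics K: fx=677.9, fy=781.6, cx=311.7, cy=230.5
Marker side s = 0.247 m; corners in marker frame (Z=0):
  M0 = (-0.1235, +0.1235, 0)
  M1 = (+0.1235, +0.1235, 0)
  M2 = (+0.1235, -0.1235, 0)
  M3 = (-0.1235, -0.1235, 0)
Detected image corners:
  c0 = (217.383399, 300.878709) px
  c1 = (369.314022, 376.561017) px
  c2 = (434.000681, 203.317624) px
  c3 = (285.590641, 124.886728) px
Planar DLT: solve 8×8 A·h = b for H (H[2,2]=1):
  H  [+636.78348 -287.16680 +327.62057]
  H  [+334.22280 +692.86025 +251.22959]
  H  [+0.08836 -0.05582 +1.00000]
B = K⁻¹H; ‖b₁‖=0.988307, ‖b₂‖=0.988307; λ = 2/(‖b₁‖+‖b₂‖) = 1.011831, sign → tz>0 ⇒ λ=+1.011831
r₁ = λ·B[:,0] = (+0.90935,+0.40631,+0.08940); r₂ = λ·B[:,1] = (-0.40266,+0.91361,-0.05648)
r₃ = r₁×r₂ = (-0.10463,+0.01536,+0.99439); SVD([r₁ r₂ r₃]) → R = UVᵀ:
  R  [+0.90935 -0.40266 -0.10463]
  R  [+0.40631 +0.91361 +0.01536]
  R  [+0.08940 -0.05648 +0.99439]
t = (+0.02376, +0.02684, +1.01183) m
tr R = 2.817353; θ = arccos((tr R − 1)/2) = 0.430694 rad = 24.677°
axis k = ((R−Rᵀ)₃₂, (R−Rᵀ)₁₃, (R−Rᵀ)₂₁) / (2 sinθ) = (-0.086033, -0.232373, +0.968814)
rvec = θ·k = (-0.037054, -0.100082, +0.417262)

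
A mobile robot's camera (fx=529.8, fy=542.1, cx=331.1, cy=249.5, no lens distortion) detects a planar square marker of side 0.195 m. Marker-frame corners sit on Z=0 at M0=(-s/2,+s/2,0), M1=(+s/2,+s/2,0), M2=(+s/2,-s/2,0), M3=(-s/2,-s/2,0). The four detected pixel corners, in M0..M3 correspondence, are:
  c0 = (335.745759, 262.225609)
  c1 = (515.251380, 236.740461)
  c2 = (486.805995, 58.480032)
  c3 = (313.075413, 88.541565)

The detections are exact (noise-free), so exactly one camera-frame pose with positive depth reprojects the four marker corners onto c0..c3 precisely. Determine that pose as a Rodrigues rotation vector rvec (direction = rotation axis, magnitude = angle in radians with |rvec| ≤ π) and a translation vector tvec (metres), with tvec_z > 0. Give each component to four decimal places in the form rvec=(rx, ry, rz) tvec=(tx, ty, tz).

Intrinsics K: fx=529.8, fy=542.1, cx=331.1, cy=249.5
Marker side s = 0.195 m; corners in marker frame (Z=0):
  M0 = (-0.0975, +0.0975, 0)
  M1 = (+0.0975, +0.0975, 0)
  M2 = (+0.0975, -0.0975, 0)
  M3 = (-0.0975, -0.0975, 0)
Detected image corners:
  c0 = (335.745759, 262.225609) px
  c1 = (515.251380, 236.740461) px
  c2 = (486.805995, 58.480032) px
  c3 = (313.075413, 88.541565) px
Planar DLT: solve 8×8 A·h = b for H (H[2,2]=1):
  H  [+841.03218 +70.96741 +411.19346]
  H  [-167.82913 +878.81470 +160.46399]
  H  [-0.15626 -0.14507 +1.00000]
B = K⁻¹H; ‖b₁‖=1.708946, ‖b₂‖=1.708946; λ = 2/(‖b₁‖+‖b₂‖) = 0.585156, sign → tz>0 ⇒ λ=+0.585156
r₁ = λ·B[:,0] = (+0.98605,-0.13908,-0.09144); r₂ = λ·B[:,1] = (+0.13143,+0.98768,-0.08489)
r₃ = r₁×r₂ = (+0.10212,+0.07169,+0.99219); SVD([r₁ r₂ r₃]) → R = UVᵀ:
  R  [+0.98605 +0.13143 +0.10212]
  R  [-0.13908 +0.98768 +0.07169]
  R  [-0.09144 -0.08489 +0.99219]
t = (+0.08846, -0.09611, +0.58516) m
tr R = 2.965921; θ = arccos((tr R − 1)/2) = 0.184868 rad = 10.592°
axis k = ((R−Rᵀ)₃₂, (R−Rᵀ)₁₃, (R−Rᵀ)₂₁) / (2 sinθ) = (-0.425899, +0.526489, -0.735812)
rvec = θ·k = (-0.078735, +0.097331, -0.136028)

rvec=(-0.0787, 0.0973, -0.1360) tvec=(0.0885, -0.0961, 0.5852)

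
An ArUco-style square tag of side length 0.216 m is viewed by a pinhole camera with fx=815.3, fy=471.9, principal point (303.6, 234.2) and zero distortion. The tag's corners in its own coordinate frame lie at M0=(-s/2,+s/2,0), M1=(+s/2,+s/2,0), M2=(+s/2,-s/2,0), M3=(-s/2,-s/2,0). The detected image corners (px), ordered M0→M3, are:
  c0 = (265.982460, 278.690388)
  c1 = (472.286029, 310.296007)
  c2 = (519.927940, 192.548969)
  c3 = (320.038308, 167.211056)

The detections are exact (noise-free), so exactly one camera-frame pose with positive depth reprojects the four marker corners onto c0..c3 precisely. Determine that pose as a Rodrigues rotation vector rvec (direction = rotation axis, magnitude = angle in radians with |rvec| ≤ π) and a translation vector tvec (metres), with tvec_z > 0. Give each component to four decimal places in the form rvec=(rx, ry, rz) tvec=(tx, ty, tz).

rvec=(-0.1900, 0.1520, 0.2543) tvec=(0.0927, 0.0026, 0.8464)

Intrinsics K: fx=815.3, fy=471.9, cx=303.6, cy=234.2
Marker side s = 0.216 m; corners in marker frame (Z=0):
  M0 = (-0.1080, +0.1080, 0)
  M1 = (+0.1080, +0.1080, 0)
  M2 = (+0.1080, -0.1080, 0)
  M3 = (-0.1080, -0.1080, 0)
Detected image corners:
  c0 = (265.982460, 278.690388) px
  c1 = (472.286029, 310.296007) px
  c2 = (519.927940, 192.548969) px
  c3 = (320.038308, 167.211056) px
Planar DLT: solve 8×8 A·h = b for H (H[2,2]=1):
  H  [+859.39377 -313.59370 +392.86146]
  H  [+83.08127 +483.49471 +235.65147]
  H  [-0.20416 -0.19732 +1.00000]
B = K⁻¹H; ‖b₁‖=1.181423, ‖b₂‖=1.181423; λ = 2/(‖b₁‖+‖b₂‖) = 0.846437, sign → tz>0 ⇒ λ=+0.846437
r₁ = λ·B[:,0] = (+0.95656,+0.23478,-0.17281); r₂ = λ·B[:,1] = (-0.26338,+0.95013,-0.16702)
r₃ = r₁×r₂ = (+0.12497,+0.20528,+0.97069); SVD([r₁ r₂ r₃]) → R = UVᵀ:
  R  [+0.95656 -0.26338 +0.12497]
  R  [+0.23478 +0.95013 +0.20528]
  R  [-0.17281 -0.16702 +0.97069]
t = (+0.09267, +0.00260, +0.84644) m
tr R = 2.877381; θ = arccos((tr R − 1)/2) = 0.351984 rad = 20.167°
axis k = ((R−Rᵀ)₃₂, (R−Rᵀ)₁₃, (R−Rᵀ)₂₁) / (2 sinθ) = (-0.539937, +0.431864, +0.722469)
rvec = θ·k = (-0.190049, +0.152009, +0.254298)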